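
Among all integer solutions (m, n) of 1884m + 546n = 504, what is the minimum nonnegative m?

gcd(1884, 546):
  1884 = 3*546 + 246
  546 = 2*246 + 54
  246 = 4*54 + 30
  54 = 1*30 + 24
  30 = 1*24 + 6
  24 = 4*6
so gcd(1884, 546) = 6.
6 divides 504, so solutions exist.
Back-substitute for Bézout coefficients:
  6 = 30 - 1*24
  ... = 1884*(20) + 546*(-69)
Scale by 504/6 = 84: (m₀, n₀) = (1680, -5796).
General solution: m = 1680 + 91t, n = -5796 - 314t for integer t.
m ≥ 0: smallest is 1680 mod 91 = 42 (at t = -18), with n = -144.

42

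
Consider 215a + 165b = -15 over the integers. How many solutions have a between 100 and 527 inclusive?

gcd(215, 165) = 5  (215 = 1*165 + 50, 165 = 3*50 + 15, 50 = 3*15 + 5, 15 = 3*5).
Back-substituting, 215*(10) + 165*(-13) = 5.
Scale by -3: particular solution (-30, 39); reduce a mod 33: (3, -4).
General solution: a = 3 + 33t, b = -4 - 43t for integer t.
100 ≤ 3 + 33t ≤ 527 gives t ∈ [3, 15], which is 13 values.

13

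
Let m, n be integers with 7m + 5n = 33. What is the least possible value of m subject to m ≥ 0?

gcd(7, 5):
  7 = 1·5 + 2
  5 = 2·2 + 1
  2 = 2·1
so gcd(7, 5) = 1.
1 divides 33, so solutions exist.
Back-substitute for Bézout coefficients:
  1 = 5 - 2·2
  ... = 7·(-2) + 5·(3)
Scale by 33/1 = 33: (m₀, n₀) = (-66, 99).
General solution: m = -66 + 5t, n = 99 - 7t for integer t.
m ≥ 0: smallest is -66 mod 5 = 4 (at t = 14), with n = 1.

4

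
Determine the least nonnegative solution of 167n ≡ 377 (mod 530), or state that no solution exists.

491

gcd(530, 167) = 1.
1 divides 377, so solutions exist.
By Bézout, 167·(73) + 530·(-23) = 1.
So 167·(73) ≡ 1 (mod 530); multiply by 377: n ≡ 27521 (mod 530).
Smallest nonnegative: n = 27521 mod 530 = 491.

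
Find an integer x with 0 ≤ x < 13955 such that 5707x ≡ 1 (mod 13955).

12593

gcd(13955, 5707) = 1.
By Bézout, 5707·(-1362) + 13955·(557) = 1.
So 5707·-1362 ≡ 1 (mod 13955), and -1362 mod 13955 = 12593.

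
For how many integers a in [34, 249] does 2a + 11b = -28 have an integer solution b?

gcd(11, 2):
  11 = 5*2 + 1
  2 = 2*1
so gcd(11, 2) = 1.
Back-substitute for Bézout coefficients:
  1 = 11 - 5*2
  ... = 2*(-5) + 11*(1)
Scale by -28: particular solution (140, -28); reduce a mod 11: (8, -4).
General solution: a = 8 + 11t, b = -4 - 2t for integer t.
34 ≤ 8 + 11t ≤ 249 gives t ∈ [3, 21], which is 19 values.

19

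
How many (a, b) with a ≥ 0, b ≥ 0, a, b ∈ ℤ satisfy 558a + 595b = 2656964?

gcd(595, 558) = 1.
By Bézout, 558*(-193) + 595*(181) = 1.
One solution: (153, 4322).
General: a = 153 + 595t, b = 4322 - 558t.
a ≥ 0 ⇒ t ≥ 0; b ≥ 0 ⇒ t ≤ 7. So t ∈ [0, 7]: 8 solutions.

8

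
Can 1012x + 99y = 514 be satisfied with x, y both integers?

gcd(1012, 99) = 11.
11 does not divide 514 (remainder 8), so no integer solutions.

no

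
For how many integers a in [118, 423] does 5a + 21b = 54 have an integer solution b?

gcd(21, 5):
  21 = 4×5 + 1
  5 = 5×1
so gcd(21, 5) = 1.
Back-substitute for Bézout coefficients:
  1 = 21 - 4×5
  ... = 5×(-4) + 21×(1)
Scale by 54: particular solution (-216, 54); reduce a mod 21: (15, -1).
General solution: a = 15 + 21t, b = -1 - 5t for integer t.
118 ≤ 15 + 21t ≤ 423 gives t ∈ [5, 19], which is 15 values.

15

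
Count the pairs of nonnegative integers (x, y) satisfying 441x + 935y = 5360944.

gcd(935, 441) = 1.
By Bézout, 441·(441) + 935·(-208) = 1.
One solution: (754, 5378).
General: x = 754 + 935t, y = 5378 - 441t.
x ≥ 0 ⇒ t ≥ 0; y ≥ 0 ⇒ t ≤ 12. So t ∈ [0, 12]: 13 solutions.

13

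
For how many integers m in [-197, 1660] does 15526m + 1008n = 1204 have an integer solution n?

26

gcd(15526, 1008):
  15526 = 15·1008 + 406
  1008 = 2·406 + 196
  406 = 2·196 + 14
  196 = 14·14
so gcd(15526, 1008) = 14.
Back-substitute for Bézout coefficients:
  14 = 406 - 2·196
  ... = 15526·(5) + 1008·(-77)
Scale by 86: particular solution (430, -6622); reduce m mod 72: (70, -1077).
General solution: m = 70 + 72t, n = -1077 - 1109t for integer t.
-197 ≤ 70 + 72t ≤ 1660 gives t ∈ [-3, 22], which is 26 values.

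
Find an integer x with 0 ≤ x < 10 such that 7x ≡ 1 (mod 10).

gcd(10, 7) = 1  (10 = 1·7 + 3, 7 = 2·3 + 1, 3 = 3·1).
Back-substituting, 7·(3) + 10·(-2) = 1.
So 7·3 ≡ 1 (mod 10), and 3 mod 10 = 3.

3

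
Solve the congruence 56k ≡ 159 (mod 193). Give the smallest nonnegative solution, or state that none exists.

89

gcd(193, 56):
  193 = 3·56 + 25
  56 = 2·25 + 6
  25 = 4·6 + 1
  6 = 6·1
so gcd(193, 56) = 1.
1 divides 159, so solutions exist.
Back-substitute for Bézout coefficients:
  1 = 25 - 4·6
  ... = 56·(-31) + 193·(9)
So 56·(-31) ≡ 1 (mod 193); multiply by 159: k ≡ -4929 (mod 193).
Smallest nonnegative: k = -4929 mod 193 = 89.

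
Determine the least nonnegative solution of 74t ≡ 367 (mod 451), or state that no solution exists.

72

gcd(451, 74) = 1.
1 divides 367, so solutions exist.
By Bézout, 74·(128) + 451·(-21) = 1.
So 74·(128) ≡ 1 (mod 451); multiply by 367: t ≡ 46976 (mod 451).
Smallest nonnegative: t = 46976 mod 451 = 72.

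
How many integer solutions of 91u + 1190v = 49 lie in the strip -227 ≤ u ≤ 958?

7

gcd(1190, 91):
  1190 = 13*91 + 7
  91 = 13*7
so gcd(1190, 91) = 7.
Back-substitute for Bézout coefficients:
  7 = 1190 - 13*91
  ... = 91*(-13) + 1190*(1)
Scale by 7: particular solution (-91, 7); reduce u mod 170: (79, -6).
General solution: u = 79 + 170t, v = -6 - 13t for integer t.
-227 ≤ 79 + 170t ≤ 958 gives t ∈ [-1, 5], which is 7 values.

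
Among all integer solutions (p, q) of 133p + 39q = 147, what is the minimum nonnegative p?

36

gcd(133, 39) = 1  (133 = 3·39 + 16, 39 = 2·16 + 7, 16 = 2·7 + 2, 7 = 3·2 + 1, 2 = 2·1).
1 divides 147, so solutions exist.
Back-substituting, 133·(-17) + 39·(58) = 1.
Scale by 147/1 = 147: (p₀, q₀) = (-2499, 8526).
General solution: p = -2499 + 39t, q = 8526 - 133t for integer t.
p ≥ 0: smallest is -2499 mod 39 = 36 (at t = 65), with q = -119.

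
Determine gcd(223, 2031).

1

gcd(2031, 223):
  2031 = 9*223 + 24
  223 = 9*24 + 7
  24 = 3*7 + 3
  7 = 2*3 + 1
  3 = 3*1
so gcd(2031, 223) = 1.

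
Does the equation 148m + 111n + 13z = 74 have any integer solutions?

gcd(148, 111) = 37  (148 = 1×111 + 37, 111 = 3×37).
gcd(37, 13) = 1.
1 divides 74, so integer solutions exist.

yes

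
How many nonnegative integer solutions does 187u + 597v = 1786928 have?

16

gcd(597, 187) = 1.
By Bézout, 187×(-83) + 597×(26) = 1.
One solution: (74, 2970).
General: u = 74 + 597t, v = 2970 - 187t.
u ≥ 0 ⇒ t ≥ 0; v ≥ 0 ⇒ t ≤ 15. So t ∈ [0, 15]: 16 solutions.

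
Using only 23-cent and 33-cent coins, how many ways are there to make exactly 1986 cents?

Need nonnegative integers with 23j + 33k = 1986.
gcd(23, 33) = 1, and 23·(-10) + 33·(7) = 1.
So (j₀, k₀) = (-19860, 13902); general j = -19860 + 33t, k = 13902 - 23t.
j ≥ 0 ⇒ t ≥ 602; k ≥ 0 ⇒ t ≤ 604. That's 3 values of t.

3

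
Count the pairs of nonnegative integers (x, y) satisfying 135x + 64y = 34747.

4

gcd(135, 64) = 1.
By Bézout, 135×(-9) + 64×(19) = 1.
One solution: (45, 448).
General: x = 45 + 64t, y = 448 - 135t.
x ≥ 0 ⇒ t ≥ 0; y ≥ 0 ⇒ t ≤ 3. So t ∈ [0, 3]: 4 solutions.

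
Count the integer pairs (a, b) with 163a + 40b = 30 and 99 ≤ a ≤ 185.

gcd(163, 40) = 1  (163 = 4×40 + 3, 40 = 13×3 + 1, 3 = 3×1).
Back-substituting, 163×(-13) + 40×(53) = 1.
Scale by 30: particular solution (-390, 1590); reduce a mod 40: (10, -40).
General solution: a = 10 + 40t, b = -40 - 163t for integer t.
99 ≤ 10 + 40t ≤ 185 gives t ∈ [3, 4], which is 2 values.

2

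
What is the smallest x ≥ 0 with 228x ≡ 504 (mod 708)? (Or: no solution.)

55

gcd(708, 228):
  708 = 3*228 + 24
  228 = 9*24 + 12
  24 = 2*12
so gcd(708, 228) = 12.
12 divides 504, so solutions exist.
Back-substitute for Bézout coefficients:
  12 = 228 - 9*24
  ... = 228*(28) + 708*(-9)
So 228*(28) ≡ 12 (mod 708); multiply by 42: x ≡ 1176 (mod 59).
Smallest nonnegative: x = 1176 mod 59 = 55.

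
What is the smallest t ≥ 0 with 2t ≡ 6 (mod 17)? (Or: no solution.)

gcd(17, 2) = 1.
1 divides 6, so solutions exist.
By Bézout, 2×(-8) + 17×(1) = 1.
So 2×(-8) ≡ 1 (mod 17); multiply by 6: t ≡ -48 (mod 17).
Smallest nonnegative: t = -48 mod 17 = 3.

3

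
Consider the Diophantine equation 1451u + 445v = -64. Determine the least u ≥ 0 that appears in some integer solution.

291

gcd(1451, 445) = 1  (1451 = 3×445 + 116, 445 = 3×116 + 97, 116 = 1×97 + 19, 97 = 5×19 + 2, 19 = 9×2 + 1, 2 = 2×1).
1 divides -64, so solutions exist.
Back-substituting, 1451×(211) + 445×(-688) = 1.
Scale by -64/1 = -64: (u₀, v₀) = (-13504, 44032).
General solution: u = -13504 + 445t, v = 44032 - 1451t for integer t.
u ≥ 0: smallest is -13504 mod 445 = 291 (at t = 31), with v = -949.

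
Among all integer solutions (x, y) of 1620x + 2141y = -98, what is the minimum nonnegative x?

gcd(2141, 1620) = 1.
1 divides -98, so solutions exist.
By Bézout, 1620·(263) + 2141·(-199) = 1.
Scale by -98/1 = -98: (x₀, y₀) = (-25774, 19502).
General solution: x = -25774 + 2141t, y = 19502 - 1620t for integer t.
x ≥ 0: smallest is -25774 mod 2141 = 2059 (at t = 13), with y = -1558.

2059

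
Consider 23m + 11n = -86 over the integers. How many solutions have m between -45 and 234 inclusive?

26

gcd(23, 11) = 1  (23 = 2*11 + 1, 11 = 11*1).
Back-substituting, 23*(1) + 11*(-2) = 1.
Scale by -86: particular solution (-86, 172); reduce m mod 11: (2, -12).
General solution: m = 2 + 11t, n = -12 - 23t for integer t.
-45 ≤ 2 + 11t ≤ 234 gives t ∈ [-4, 21], which is 26 values.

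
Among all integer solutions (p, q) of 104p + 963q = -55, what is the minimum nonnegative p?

268

gcd(963, 104) = 1.
1 divides -55, so solutions exist.
By Bézout, 104*(-250) + 963*(27) = 1.
Scale by -55/1 = -55: (p₀, q₀) = (13750, -1485).
General solution: p = 13750 + 963t, q = -1485 - 104t for integer t.
p ≥ 0: smallest is 13750 mod 963 = 268 (at t = -14), with q = -29.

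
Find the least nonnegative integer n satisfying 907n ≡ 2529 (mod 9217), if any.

gcd(9217, 907):
  9217 = 10×907 + 147
  907 = 6×147 + 25
  147 = 5×25 + 22
  25 = 1×22 + 3
  22 = 7×3 + 1
  3 = 3×1
so gcd(9217, 907) = 1.
1 divides 2529, so solutions exist.
Back-substitute for Bézout coefficients:
  1 = 22 - 7×3
  ... = 907×(-2947) + 9217×(290)
So 907×(-2947) ≡ 1 (mod 9217); multiply by 2529: n ≡ -7452963 (mod 9217).
Smallest nonnegative: n = -7452963 mod 9217 = 3590.

3590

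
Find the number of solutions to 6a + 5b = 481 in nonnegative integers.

gcd(6, 5):
  6 = 1×5 + 1
  5 = 5×1
so gcd(6, 5) = 1.
Back-substitute for Bézout coefficients:
  1 = 6 - 1×5
  ... = 6×(1) + 5×(-1)
Scale by 481: one solution is (481, -481). Reduce a mod 5: (1, 95).
General: a = 1 + 5t, b = 95 - 6t.
a ≥ 0 ⇒ t ≥ 0; b ≥ 0 ⇒ t ≤ 15. So t ∈ [0, 15]: 16 solutions.

16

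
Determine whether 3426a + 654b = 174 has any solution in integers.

gcd(3426, 654) = 6.
6 divides 174, so integer solutions exist.

yes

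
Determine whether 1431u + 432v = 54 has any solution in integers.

gcd(1431, 432) = 27  (1431 = 3×432 + 135, 432 = 3×135 + 27, 135 = 5×27).
27 divides 54, so integer solutions exist.

yes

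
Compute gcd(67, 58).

1

gcd(67, 58) = 1  (67 = 1·58 + 9, 58 = 6·9 + 4, 9 = 2·4 + 1, 4 = 4·1).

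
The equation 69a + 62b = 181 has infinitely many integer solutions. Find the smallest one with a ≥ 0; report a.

gcd(69, 62) = 1  (69 = 1×62 + 7, 62 = 8×7 + 6, 7 = 1×6 + 1, 6 = 6×1).
1 divides 181, so solutions exist.
Back-substituting, 69×(9) + 62×(-10) = 1.
Scale by 181/1 = 181: (a₀, b₀) = (1629, -1810).
General solution: a = 1629 + 62t, b = -1810 - 69t for integer t.
a ≥ 0: smallest is 1629 mod 62 = 17 (at t = -26), with b = -16.

17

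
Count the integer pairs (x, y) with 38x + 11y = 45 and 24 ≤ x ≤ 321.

gcd(38, 11):
  38 = 3×11 + 5
  11 = 2×5 + 1
  5 = 5×1
so gcd(38, 11) = 1.
Back-substitute for Bézout coefficients:
  1 = 11 - 2×5
  ... = 38×(-2) + 11×(7)
Scale by 45: particular solution (-90, 315); reduce x mod 11: (9, -27).
General solution: x = 9 + 11t, y = -27 - 38t for integer t.
24 ≤ 9 + 11t ≤ 321 gives t ∈ [2, 28], which is 27 values.

27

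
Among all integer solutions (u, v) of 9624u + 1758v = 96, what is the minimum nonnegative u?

76

gcd(9624, 1758):
  9624 = 5×1758 + 834
  1758 = 2×834 + 90
  834 = 9×90 + 24
  90 = 3×24 + 18
  24 = 1×18 + 6
  18 = 3×6
so gcd(9624, 1758) = 6.
6 divides 96, so solutions exist.
Back-substitute for Bézout coefficients:
  6 = 24 - 1×18
  ... = 9624×(78) + 1758×(-427)
Scale by 96/6 = 16: (u₀, v₀) = (1248, -6832).
General solution: u = 1248 + 293t, v = -6832 - 1604t for integer t.
u ≥ 0: smallest is 1248 mod 293 = 76 (at t = -4), with v = -416.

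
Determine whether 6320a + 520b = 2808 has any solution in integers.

no

gcd(6320, 520) = 40  (6320 = 12·520 + 80, 520 = 6·80 + 40, 80 = 2·40).
40 does not divide 2808 (remainder 8), so no integer solutions.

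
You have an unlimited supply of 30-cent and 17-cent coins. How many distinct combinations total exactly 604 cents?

2

Need nonnegative integers with 30j + 17k = 604.
gcd(30, 17) = 1, and 30·(4) + 17·(-7) = 1.
So (j₀, k₀) = (2416, -4228); general j = 2416 + 17t, k = -4228 - 30t.
j ≥ 0 ⇒ t ≥ -142; k ≥ 0 ⇒ t ≤ -141. That's 2 values of t.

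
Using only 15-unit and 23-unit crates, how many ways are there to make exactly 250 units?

Need nonnegative integers with 15j + 23k = 250.
gcd(15, 23) = 1, and 15·(-3) + 23·(2) = 1.
So (j₀, k₀) = (-750, 500); general j = -750 + 23t, k = 500 - 15t.
j ≥ 0 ⇒ t ≥ 33; k ≥ 0 ⇒ t ≤ 33. That's 1 value of t.

1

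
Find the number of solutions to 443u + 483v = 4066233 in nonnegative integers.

19

gcd(483, 443) = 1  (483 = 1×443 + 40, 443 = 11×40 + 3, 40 = 13×3 + 1, 3 = 3×1).
Back-substituting, 443×(-157) + 483×(144) = 1.
Scale by 4066233: one solution is (-638398581, 585537552). Reduce u mod 483: (390, 8061).
General: u = 390 + 483t, v = 8061 - 443t.
u ≥ 0 ⇒ t ≥ 0; v ≥ 0 ⇒ t ≤ 18. So t ∈ [0, 18]: 19 solutions.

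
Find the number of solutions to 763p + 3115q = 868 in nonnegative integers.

gcd(3115, 763) = 7  (3115 = 4×763 + 63, 763 = 12×63 + 7, 63 = 9×7).
Back-substituting, 763×(49) + 3115×(-12) = 7.
Scale by 124: one solution is (6076, -1488). Reduce p mod 445: (291, -71).
General: p = 291 + 445t, q = -71 - 109t.
p ≥ 0 ⇒ t ≥ 0; q ≥ 0 ⇒ t ≤ -1. So t ∈ [0, -1]: 0 solutions.

0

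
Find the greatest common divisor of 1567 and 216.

1

gcd(1567, 216):
  1567 = 7*216 + 55
  216 = 3*55 + 51
  55 = 1*51 + 4
  51 = 12*4 + 3
  4 = 1*3 + 1
  3 = 3*1
so gcd(1567, 216) = 1.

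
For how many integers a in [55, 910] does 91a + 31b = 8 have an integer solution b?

28

gcd(91, 31) = 1.
By Bézout, 91·(15) + 31·(-44) = 1.
Particular solution: (27, -79).
General solution: a = 27 + 31t, b = -79 - 91t for integer t.
55 ≤ 27 + 31t ≤ 910 gives t ∈ [1, 28], which is 28 values.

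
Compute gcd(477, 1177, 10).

1

gcd(1177, 477):
  1177 = 2×477 + 223
  477 = 2×223 + 31
  223 = 7×31 + 6
  31 = 5×6 + 1
  6 = 6×1
so gcd(1177, 477) = 1.
gcd(1, 10) = 1.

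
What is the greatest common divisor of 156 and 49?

1

gcd(156, 49):
  156 = 3·49 + 9
  49 = 5·9 + 4
  9 = 2·4 + 1
  4 = 4·1
so gcd(156, 49) = 1.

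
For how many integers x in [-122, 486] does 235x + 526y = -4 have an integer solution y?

1

gcd(526, 235) = 1.
By Bézout, 235·(-47) + 526·(21) = 1.
Particular solution: (188, -84).
General solution: x = 188 + 526t, y = -84 - 235t for integer t.
-122 ≤ 188 + 526t ≤ 486 gives t ∈ [0, 0], which is 1 value.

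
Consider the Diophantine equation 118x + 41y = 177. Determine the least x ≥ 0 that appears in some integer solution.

22

gcd(118, 41):
  118 = 2·41 + 36
  41 = 1·36 + 5
  36 = 7·5 + 1
  5 = 5·1
so gcd(118, 41) = 1.
1 divides 177, so solutions exist.
Back-substitute for Bézout coefficients:
  1 = 36 - 7·5
  ... = 118·(8) + 41·(-23)
Scale by 177/1 = 177: (x₀, y₀) = (1416, -4071).
General solution: x = 1416 + 41t, y = -4071 - 118t for integer t.
x ≥ 0: smallest is 1416 mod 41 = 22 (at t = -34), with y = -59.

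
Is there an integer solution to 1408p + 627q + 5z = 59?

gcd(1408, 627):
  1408 = 2*627 + 154
  627 = 4*154 + 11
  154 = 14*11
so gcd(1408, 627) = 11.
gcd(11, 5) = 1.
1 divides 59, so integer solutions exist.

yes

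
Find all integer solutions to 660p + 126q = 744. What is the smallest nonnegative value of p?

8

gcd(660, 126) = 6.
6 divides 744, so solutions exist.
By Bézout, 660·(-4) + 126·(21) = 6.
Scale by 744/6 = 124: (p₀, q₀) = (-496, 2604).
General solution: p = -496 + 21t, q = 2604 - 110t for integer t.
p ≥ 0: smallest is -496 mod 21 = 8 (at t = 24), with q = -36.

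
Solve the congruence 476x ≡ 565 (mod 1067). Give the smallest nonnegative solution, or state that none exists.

918

gcd(1067, 476):
  1067 = 2·476 + 115
  476 = 4·115 + 16
  115 = 7·16 + 3
  16 = 5·3 + 1
  3 = 3·1
so gcd(1067, 476) = 1.
1 divides 565, so solutions exist.
Back-substitute for Bézout coefficients:
  1 = 16 - 5·3
  ... = 476·(334) + 1067·(-149)
So 476·(334) ≡ 1 (mod 1067); multiply by 565: x ≡ 188710 (mod 1067).
Smallest nonnegative: x = 188710 mod 1067 = 918.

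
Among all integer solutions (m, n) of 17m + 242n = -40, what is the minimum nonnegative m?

gcd(242, 17) = 1  (242 = 14*17 + 4, 17 = 4*4 + 1, 4 = 4*1).
1 divides -40, so solutions exist.
Back-substituting, 17*(57) + 242*(-4) = 1.
Scale by -40/1 = -40: (m₀, n₀) = (-2280, 160).
General solution: m = -2280 + 242t, n = 160 - 17t for integer t.
m ≥ 0: smallest is -2280 mod 242 = 140 (at t = 10), with n = -10.

140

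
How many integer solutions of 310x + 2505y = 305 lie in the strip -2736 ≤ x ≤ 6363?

gcd(2505, 310):
  2505 = 8·310 + 25
  310 = 12·25 + 10
  25 = 2·10 + 5
  10 = 2·5
so gcd(2505, 310) = 5.
Back-substitute for Bézout coefficients:
  5 = 25 - 2·10
  ... = 310·(-202) + 2505·(25)
Scale by 61: particular solution (-12322, 1525); reduce x mod 501: (203, -25).
General solution: x = 203 + 501t, y = -25 - 62t for integer t.
-2736 ≤ 203 + 501t ≤ 6363 gives t ∈ [-5, 12], which is 18 values.

18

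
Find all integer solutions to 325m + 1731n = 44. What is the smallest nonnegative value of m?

1337

gcd(1731, 325) = 1  (1731 = 5×325 + 106, 325 = 3×106 + 7, 106 = 15×7 + 1, 7 = 7×1).
1 divides 44, so solutions exist.
Back-substituting, 325×(-245) + 1731×(46) = 1.
Scale by 44/1 = 44: (m₀, n₀) = (-10780, 2024).
General solution: m = -10780 + 1731t, n = 2024 - 325t for integer t.
m ≥ 0: smallest is -10780 mod 1731 = 1337 (at t = 7), with n = -251.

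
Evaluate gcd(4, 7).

gcd(7, 4):
  7 = 1×4 + 3
  4 = 1×3 + 1
  3 = 3×1
so gcd(7, 4) = 1.

1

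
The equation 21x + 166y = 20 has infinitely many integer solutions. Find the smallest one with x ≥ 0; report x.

gcd(166, 21):
  166 = 7*21 + 19
  21 = 1*19 + 2
  19 = 9*2 + 1
  2 = 2*1
so gcd(166, 21) = 1.
1 divides 20, so solutions exist.
Back-substitute for Bézout coefficients:
  1 = 19 - 9*2
  ... = 21*(-79) + 166*(10)
Scale by 20/1 = 20: (x₀, y₀) = (-1580, 200).
General solution: x = -1580 + 166t, y = 200 - 21t for integer t.
x ≥ 0: smallest is -1580 mod 166 = 80 (at t = 10), with y = -10.

80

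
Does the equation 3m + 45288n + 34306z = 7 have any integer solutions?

gcd(45288, 3) = 3  (45288 = 15096·3).
gcd(3, 34306) = 1.
1 divides 7, so integer solutions exist.

yes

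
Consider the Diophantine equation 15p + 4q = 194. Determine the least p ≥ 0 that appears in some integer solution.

2

gcd(15, 4):
  15 = 3·4 + 3
  4 = 1·3 + 1
  3 = 3·1
so gcd(15, 4) = 1.
1 divides 194, so solutions exist.
Back-substitute for Bézout coefficients:
  1 = 4 - 1·3
  ... = 15·(-1) + 4·(4)
Scale by 194/1 = 194: (p₀, q₀) = (-194, 776).
General solution: p = -194 + 4t, q = 776 - 15t for integer t.
p ≥ 0: smallest is -194 mod 4 = 2 (at t = 49), with q = 41.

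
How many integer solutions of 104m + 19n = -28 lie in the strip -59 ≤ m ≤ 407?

gcd(104, 19) = 1  (104 = 5*19 + 9, 19 = 2*9 + 1, 9 = 9*1).
Back-substituting, 104*(-2) + 19*(11) = 1.
Scale by -28: particular solution (56, -308); reduce m mod 19: (18, -100).
General solution: m = 18 + 19t, n = -100 - 104t for integer t.
-59 ≤ 18 + 19t ≤ 407 gives t ∈ [-4, 20], which is 25 values.

25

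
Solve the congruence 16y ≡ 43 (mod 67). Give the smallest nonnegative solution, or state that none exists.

gcd(67, 16) = 1.
1 divides 43, so solutions exist.
By Bézout, 16×(21) + 67×(-5) = 1.
So 16×(21) ≡ 1 (mod 67); multiply by 43: y ≡ 903 (mod 67).
Smallest nonnegative: y = 903 mod 67 = 32.

32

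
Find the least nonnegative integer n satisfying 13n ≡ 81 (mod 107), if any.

105

gcd(107, 13) = 1  (107 = 8*13 + 3, 13 = 4*3 + 1, 3 = 3*1).
1 divides 81, so solutions exist.
Back-substituting, 13*(33) + 107*(-4) = 1.
So 13*(33) ≡ 1 (mod 107); multiply by 81: n ≡ 2673 (mod 107).
Smallest nonnegative: n = 2673 mod 107 = 105.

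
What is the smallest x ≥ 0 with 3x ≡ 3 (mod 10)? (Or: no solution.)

1

gcd(10, 3) = 1  (10 = 3·3 + 1, 3 = 3·1).
1 divides 3, so solutions exist.
Back-substituting, 3·(-3) + 10·(1) = 1.
So 3·(-3) ≡ 1 (mod 10); multiply by 3: x ≡ -9 (mod 10).
Smallest nonnegative: x = -9 mod 10 = 1.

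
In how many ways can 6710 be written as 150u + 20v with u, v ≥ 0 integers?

22

gcd(150, 20) = 10  (150 = 7×20 + 10, 20 = 2×10).
Back-substituting, 150×(1) + 20×(-7) = 10.
Scale by 671: one solution is (671, -4697). Reduce u mod 2: (1, 328).
General: u = 1 + 2t, v = 328 - 15t.
u ≥ 0 ⇒ t ≥ 0; v ≥ 0 ⇒ t ≤ 21. So t ∈ [0, 21]: 22 solutions.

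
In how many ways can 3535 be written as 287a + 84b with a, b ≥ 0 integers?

gcd(287, 84) = 7.
By Bézout, 287×(5) + 84×(-17) = 7.
One solution: (5, 25).
General: a = 5 + 12t, b = 25 - 41t.
a ≥ 0 ⇒ t ≥ 0; b ≥ 0 ⇒ t ≤ 0. So t ∈ [0, 0]: 1 solution.

1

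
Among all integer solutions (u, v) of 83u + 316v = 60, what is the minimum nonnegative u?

252

gcd(316, 83) = 1  (316 = 3*83 + 67, 83 = 1*67 + 16, 67 = 4*16 + 3, 16 = 5*3 + 1, 3 = 3*1).
1 divides 60, so solutions exist.
Back-substituting, 83*(99) + 316*(-26) = 1.
Scale by 60/1 = 60: (u₀, v₀) = (5940, -1560).
General solution: u = 5940 + 316t, v = -1560 - 83t for integer t.
u ≥ 0: smallest is 5940 mod 316 = 252 (at t = -18), with v = -66.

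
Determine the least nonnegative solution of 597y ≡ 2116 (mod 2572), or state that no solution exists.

1240

gcd(2572, 597):
  2572 = 4·597 + 184
  597 = 3·184 + 45
  184 = 4·45 + 4
  45 = 11·4 + 1
  4 = 4·1
so gcd(2572, 597) = 1.
1 divides 2116, so solutions exist.
Back-substitute for Bézout coefficients:
  1 = 45 - 11·4
  ... = 597·(629) + 2572·(-146)
So 597·(629) ≡ 1 (mod 2572); multiply by 2116: y ≡ 1330964 (mod 2572).
Smallest nonnegative: y = 1330964 mod 2572 = 1240.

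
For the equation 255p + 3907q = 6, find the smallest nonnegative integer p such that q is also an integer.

gcd(3907, 255) = 1.
1 divides 6, so solutions exist.
By Bézout, 255·(-429) + 3907·(28) = 1.
Scale by 6/1 = 6: (p₀, q₀) = (-2574, 168).
General solution: p = -2574 + 3907t, q = 168 - 255t for integer t.
p ≥ 0: smallest is -2574 mod 3907 = 1333 (at t = 1), with q = -87.

1333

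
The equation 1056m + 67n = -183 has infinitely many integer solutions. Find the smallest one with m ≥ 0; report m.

gcd(1056, 67):
  1056 = 15·67 + 51
  67 = 1·51 + 16
  51 = 3·16 + 3
  16 = 5·3 + 1
  3 = 3·1
so gcd(1056, 67) = 1.
1 divides -183, so solutions exist.
Back-substitute for Bézout coefficients:
  1 = 16 - 5·3
  ... = 1056·(-21) + 67·(331)
Scale by -183/1 = -183: (m₀, n₀) = (3843, -60573).
General solution: m = 3843 + 67t, n = -60573 - 1056t for integer t.
m ≥ 0: smallest is 3843 mod 67 = 24 (at t = -57), with n = -381.

24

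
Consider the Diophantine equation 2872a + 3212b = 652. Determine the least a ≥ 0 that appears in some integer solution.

gcd(3212, 2872) = 4.
4 divides 652, so solutions exist.
By Bézout, 2872*(-359) + 3212*(321) = 4.
Scale by 652/4 = 163: (a₀, b₀) = (-58517, 52323).
General solution: a = -58517 + 803t, b = 52323 - 718t for integer t.
a ≥ 0: smallest is -58517 mod 803 = 102 (at t = 73), with b = -91.

102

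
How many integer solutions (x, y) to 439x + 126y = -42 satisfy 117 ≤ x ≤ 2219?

16

gcd(439, 126):
  439 = 3*126 + 61
  126 = 2*61 + 4
  61 = 15*4 + 1
  4 = 4*1
so gcd(439, 126) = 1.
Back-substitute for Bézout coefficients:
  1 = 61 - 15*4
  ... = 439*(31) + 126*(-108)
Scale by -42: particular solution (-1302, 4536); reduce x mod 126: (84, -293).
General solution: x = 84 + 126t, y = -293 - 439t for integer t.
117 ≤ 84 + 126t ≤ 2219 gives t ∈ [1, 16], which is 16 values.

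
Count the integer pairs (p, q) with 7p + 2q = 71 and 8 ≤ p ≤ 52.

gcd(7, 2) = 1.
By Bézout, 7*(1) + 2*(-3) = 1.
Particular solution: (1, 32).
General solution: p = 1 + 2t, q = 32 - 7t for integer t.
8 ≤ 1 + 2t ≤ 52 gives t ∈ [4, 25], which is 22 values.

22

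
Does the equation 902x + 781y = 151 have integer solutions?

gcd(902, 781) = 11  (902 = 1·781 + 121, 781 = 6·121 + 55, 121 = 2·55 + 11, 55 = 5·11).
11 does not divide 151 (remainder 8), so no integer solutions.

no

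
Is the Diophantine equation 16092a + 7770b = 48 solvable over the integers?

yes

gcd(16092, 7770) = 6  (16092 = 2·7770 + 552, 7770 = 14·552 + 42, 552 = 13·42 + 6, 42 = 7·6).
6 divides 48, so integer solutions exist.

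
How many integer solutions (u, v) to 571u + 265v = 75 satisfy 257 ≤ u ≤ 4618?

17

gcd(571, 265):
  571 = 2×265 + 41
  265 = 6×41 + 19
  41 = 2×19 + 3
  19 = 6×3 + 1
  3 = 3×1
so gcd(571, 265) = 1.
Back-substitute for Bézout coefficients:
  1 = 19 - 6×3
  ... = 571×(-84) + 265×(181)
Scale by 75: particular solution (-6300, 13575); reduce u mod 265: (60, -129).
General solution: u = 60 + 265t, v = -129 - 571t for integer t.
257 ≤ 60 + 265t ≤ 4618 gives t ∈ [1, 17], which is 17 values.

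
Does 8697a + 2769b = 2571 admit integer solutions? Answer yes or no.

no

gcd(8697, 2769) = 39  (8697 = 3×2769 + 390, 2769 = 7×390 + 39, 390 = 10×39).
39 does not divide 2571 (remainder 36), so no integer solutions.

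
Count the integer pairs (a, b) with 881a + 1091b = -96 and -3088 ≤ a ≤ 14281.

gcd(1091, 881) = 1.
By Bézout, 881·(213) + 1091·(-172) = 1.
Particular solution: (281, -227).
General solution: a = 281 + 1091t, b = -227 - 881t for integer t.
-3088 ≤ 281 + 1091t ≤ 14281 gives t ∈ [-3, 12], which is 16 values.

16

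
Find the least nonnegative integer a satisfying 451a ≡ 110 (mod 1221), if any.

gcd(1221, 451):
  1221 = 2·451 + 319
  451 = 1·319 + 132
  319 = 2·132 + 55
  132 = 2·55 + 22
  55 = 2·22 + 11
  22 = 2·11
so gcd(1221, 451) = 11.
11 divides 110, so solutions exist.
Back-substitute for Bézout coefficients:
  11 = 55 - 2·22
  ... = 451·(-46) + 1221·(17)
So 451·(-46) ≡ 11 (mod 1221); multiply by 10: a ≡ -460 (mod 111).
Smallest nonnegative: a = -460 mod 111 = 95.

95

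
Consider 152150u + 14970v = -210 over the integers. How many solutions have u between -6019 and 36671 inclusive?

29

gcd(152150, 14970) = 10  (152150 = 10*14970 + 2450, 14970 = 6*2450 + 270, 2450 = 9*270 + 20, 270 = 13*20 + 10, 20 = 2*10).
Back-substituting, 152150*(-721) + 14970*(7328) = 10.
Scale by -21: particular solution (15141, -153888); reduce u mod 1497: (171, -1738).
General solution: u = 171 + 1497t, v = -1738 - 15215t for integer t.
-6019 ≤ 171 + 1497t ≤ 36671 gives t ∈ [-4, 24], which is 29 values.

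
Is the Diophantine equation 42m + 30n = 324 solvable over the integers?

yes

gcd(42, 30) = 6  (42 = 1·30 + 12, 30 = 2·12 + 6, 12 = 2·6).
6 divides 324, so integer solutions exist.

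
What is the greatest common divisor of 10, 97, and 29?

gcd(97, 10):
  97 = 9·10 + 7
  10 = 1·7 + 3
  7 = 2·3 + 1
  3 = 3·1
so gcd(97, 10) = 1.
gcd(1, 29) = 1.

1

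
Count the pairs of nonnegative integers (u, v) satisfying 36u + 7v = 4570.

18

gcd(36, 7) = 1.
By Bézout, 36×(1) + 7×(-5) = 1.
One solution: (6, 622).
General: u = 6 + 7t, v = 622 - 36t.
u ≥ 0 ⇒ t ≥ 0; v ≥ 0 ⇒ t ≤ 17. So t ∈ [0, 17]: 18 solutions.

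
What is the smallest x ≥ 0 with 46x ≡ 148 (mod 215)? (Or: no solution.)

78

gcd(215, 46):
  215 = 4×46 + 31
  46 = 1×31 + 15
  31 = 2×15 + 1
  15 = 15×1
so gcd(215, 46) = 1.
1 divides 148, so solutions exist.
Back-substitute for Bézout coefficients:
  1 = 31 - 2×15
  ... = 46×(-14) + 215×(3)
So 46×(-14) ≡ 1 (mod 215); multiply by 148: x ≡ -2072 (mod 215).
Smallest nonnegative: x = -2072 mod 215 = 78.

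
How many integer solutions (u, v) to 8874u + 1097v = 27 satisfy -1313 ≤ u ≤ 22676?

22

gcd(8874, 1097) = 1.
By Bézout, 8874*(-347) + 1097*(2807) = 1.
Particular solution: (504, -4077).
General solution: u = 504 + 1097t, v = -4077 - 8874t for integer t.
-1313 ≤ 504 + 1097t ≤ 22676 gives t ∈ [-1, 20], which is 22 values.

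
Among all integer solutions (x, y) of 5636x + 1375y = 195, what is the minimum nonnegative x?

1245

gcd(5636, 1375) = 1.
1 divides 195, so solutions exist.
By Bézout, 5636*(91) + 1375*(-373) = 1.
Scale by 195/1 = 195: (x₀, y₀) = (17745, -72735).
General solution: x = 17745 + 1375t, y = -72735 - 5636t for integer t.
x ≥ 0: smallest is 17745 mod 1375 = 1245 (at t = -12), with y = -5103.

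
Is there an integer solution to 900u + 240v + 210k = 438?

no

gcd(900, 240):
  900 = 3*240 + 180
  240 = 1*180 + 60
  180 = 3*60
so gcd(900, 240) = 60.
gcd(60, 210) = 30.
30 does not divide 438 (remainder 18), so no integer solutions.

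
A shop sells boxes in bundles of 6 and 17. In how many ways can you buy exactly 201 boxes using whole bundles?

2

Need nonnegative integers with 6j + 17k = 201.
gcd(6, 17) = 1, and 6·(3) + 17·(-1) = 1.
So (j₀, k₀) = (603, -201); general j = 603 + 17t, k = -201 - 6t.
j ≥ 0 ⇒ t ≥ -35; k ≥ 0 ⇒ t ≤ -34. That's 2 values of t.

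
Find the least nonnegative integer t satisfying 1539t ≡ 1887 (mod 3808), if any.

gcd(3808, 1539) = 1  (3808 = 2×1539 + 730, 1539 = 2×730 + 79, 730 = 9×79 + 19, 79 = 4×19 + 3, 19 = 6×3 + 1, 3 = 3×1).
1 divides 1887, so solutions exist.
Back-substituting, 1539×(-1205) + 3808×(487) = 1.
So 1539×(-1205) ≡ 1 (mod 3808); multiply by 1887: t ≡ -2273835 (mod 3808).
Smallest nonnegative: t = -2273835 mod 3808 = 3349.

3349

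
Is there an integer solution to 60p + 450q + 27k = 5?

gcd(450, 60) = 30  (450 = 7*60 + 30, 60 = 2*30).
gcd(30, 27) = 3.
3 does not divide 5 (remainder 2), so no integer solutions.

no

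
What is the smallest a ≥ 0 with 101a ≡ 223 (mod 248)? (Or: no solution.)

gcd(248, 101) = 1.
1 divides 223, so solutions exist.
By Bézout, 101*(-27) + 248*(11) = 1.
So 101*(-27) ≡ 1 (mod 248); multiply by 223: a ≡ -6021 (mod 248).
Smallest nonnegative: a = -6021 mod 248 = 179.

179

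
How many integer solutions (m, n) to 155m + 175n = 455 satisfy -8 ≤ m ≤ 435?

gcd(175, 155):
  175 = 1×155 + 20
  155 = 7×20 + 15
  20 = 1×15 + 5
  15 = 3×5
so gcd(175, 155) = 5.
Back-substitute for Bézout coefficients:
  5 = 20 - 1×15
  ... = 155×(-9) + 175×(8)
Scale by 91: particular solution (-819, 728); reduce m mod 35: (21, -16).
General solution: m = 21 + 35t, n = -16 - 31t for integer t.
-8 ≤ 21 + 35t ≤ 435 gives t ∈ [0, 11], which is 12 values.

12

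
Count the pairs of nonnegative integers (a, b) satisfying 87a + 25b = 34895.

gcd(87, 25):
  87 = 3·25 + 12
  25 = 2·12 + 1
  12 = 12·1
so gcd(87, 25) = 1.
Back-substitute for Bézout coefficients:
  1 = 25 - 2·12
  ... = 87·(-2) + 25·(7)
Scale by 34895: one solution is (-69790, 244265). Reduce a mod 25: (10, 1361).
General: a = 10 + 25t, b = 1361 - 87t.
a ≥ 0 ⇒ t ≥ 0; b ≥ 0 ⇒ t ≤ 15. So t ∈ [0, 15]: 16 solutions.

16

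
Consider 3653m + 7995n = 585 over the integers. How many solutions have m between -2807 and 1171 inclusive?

gcd(7995, 3653) = 13  (7995 = 2*3653 + 689, 3653 = 5*689 + 208, 689 = 3*208 + 65, 208 = 3*65 + 13, 65 = 5*13).
Back-substituting, 3653*(116) + 7995*(-53) = 13.
Scale by 45: particular solution (5220, -2385); reduce m mod 615: (300, -137).
General solution: m = 300 + 615t, n = -137 - 281t for integer t.
-2807 ≤ 300 + 615t ≤ 1171 gives t ∈ [-5, 1], which is 7 values.

7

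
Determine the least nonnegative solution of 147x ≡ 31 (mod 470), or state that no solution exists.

13

gcd(470, 147) = 1  (470 = 3*147 + 29, 147 = 5*29 + 2, 29 = 14*2 + 1, 2 = 2*1).
1 divides 31, so solutions exist.
Back-substituting, 147*(-227) + 470*(71) = 1.
So 147*(-227) ≡ 1 (mod 470); multiply by 31: x ≡ -7037 (mod 470).
Smallest nonnegative: x = -7037 mod 470 = 13.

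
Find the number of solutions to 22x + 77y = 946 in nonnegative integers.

7

gcd(77, 22):
  77 = 3*22 + 11
  22 = 2*11
so gcd(77, 22) = 11.
Back-substitute for Bézout coefficients:
  11 = 77 - 3*22
  ... = 22*(-3) + 77*(1)
Scale by 86: one solution is (-258, 86). Reduce x mod 7: (1, 12).
General: x = 1 + 7t, y = 12 - 2t.
x ≥ 0 ⇒ t ≥ 0; y ≥ 0 ⇒ t ≤ 6. So t ∈ [0, 6]: 7 solutions.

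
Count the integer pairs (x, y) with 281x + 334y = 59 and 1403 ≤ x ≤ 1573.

gcd(334, 281):
  334 = 1·281 + 53
  281 = 5·53 + 16
  53 = 3·16 + 5
  16 = 3·5 + 1
  5 = 5·1
so gcd(334, 281) = 1.
Back-substitute for Bézout coefficients:
  1 = 16 - 3·5
  ... = 281·(63) + 334·(-53)
Scale by 59: particular solution (3717, -3127); reduce x mod 334: (43, -36).
General solution: x = 43 + 334t, y = -36 - 281t for integer t.
1403 ≤ 43 + 334t ≤ 1573 gives t ∈ [5, 4], which is 0 values.

0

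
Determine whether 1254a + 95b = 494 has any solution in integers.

yes

gcd(1254, 95):
  1254 = 13·95 + 19
  95 = 5·19
so gcd(1254, 95) = 19.
19 divides 494, so integer solutions exist.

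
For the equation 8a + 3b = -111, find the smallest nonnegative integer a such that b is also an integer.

0

gcd(8, 3):
  8 = 2×3 + 2
  3 = 1×2 + 1
  2 = 2×1
so gcd(8, 3) = 1.
1 divides -111, so solutions exist.
Back-substitute for Bézout coefficients:
  1 = 3 - 1×2
  ... = 8×(-1) + 3×(3)
Scale by -111/1 = -111: (a₀, b₀) = (111, -333).
General solution: a = 111 + 3t, b = -333 - 8t for integer t.
a ≥ 0: smallest is 111 mod 3 = 0 (at t = -37), with b = -37.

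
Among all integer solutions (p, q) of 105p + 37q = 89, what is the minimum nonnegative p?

16

gcd(105, 37):
  105 = 2·37 + 31
  37 = 1·31 + 6
  31 = 5·6 + 1
  6 = 6·1
so gcd(105, 37) = 1.
1 divides 89, so solutions exist.
Back-substitute for Bézout coefficients:
  1 = 31 - 5·6
  ... = 105·(6) + 37·(-17)
Scale by 89/1 = 89: (p₀, q₀) = (534, -1513).
General solution: p = 534 + 37t, q = -1513 - 105t for integer t.
p ≥ 0: smallest is 534 mod 37 = 16 (at t = -14), with q = -43.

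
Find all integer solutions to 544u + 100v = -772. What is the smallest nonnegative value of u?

12

gcd(544, 100):
  544 = 5·100 + 44
  100 = 2·44 + 12
  44 = 3·12 + 8
  12 = 1·8 + 4
  8 = 2·4
so gcd(544, 100) = 4.
4 divides -772, so solutions exist.
Back-substitute for Bézout coefficients:
  4 = 12 - 1·8
  ... = 544·(-9) + 100·(49)
Scale by -772/4 = -193: (u₀, v₀) = (1737, -9457).
General solution: u = 1737 + 25t, v = -9457 - 136t for integer t.
u ≥ 0: smallest is 1737 mod 25 = 12 (at t = -69), with v = -73.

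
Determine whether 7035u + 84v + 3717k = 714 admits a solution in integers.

yes

gcd(7035, 84) = 21  (7035 = 83·84 + 63, 84 = 1·63 + 21, 63 = 3·21).
gcd(21, 3717) = 21.
21 divides 714, so integer solutions exist.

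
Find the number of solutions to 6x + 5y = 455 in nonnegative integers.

gcd(6, 5) = 1  (6 = 1×5 + 1, 5 = 5×1).
Back-substituting, 6×(1) + 5×(-1) = 1.
Scale by 455: one solution is (455, -455). Reduce x mod 5: (0, 91).
General: x = 0 + 5t, y = 91 - 6t.
x ≥ 0 ⇒ t ≥ 0; y ≥ 0 ⇒ t ≤ 15. So t ∈ [0, 15]: 16 solutions.

16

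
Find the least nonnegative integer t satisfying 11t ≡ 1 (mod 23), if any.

21

gcd(23, 11) = 1.
1 divides 1, so solutions exist.
By Bézout, 11·(-2) + 23·(1) = 1.
So 11·(-2) ≡ 1 (mod 23); multiply by 1: t ≡ -2 (mod 23).
Smallest nonnegative: t = -2 mod 23 = 21.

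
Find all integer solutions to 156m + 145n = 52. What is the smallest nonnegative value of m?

gcd(156, 145) = 1  (156 = 1*145 + 11, 145 = 13*11 + 2, 11 = 5*2 + 1, 2 = 2*1).
1 divides 52, so solutions exist.
Back-substituting, 156*(66) + 145*(-71) = 1.
Scale by 52/1 = 52: (m₀, n₀) = (3432, -3692).
General solution: m = 3432 + 145t, n = -3692 - 156t for integer t.
m ≥ 0: smallest is 3432 mod 145 = 97 (at t = -23), with n = -104.

97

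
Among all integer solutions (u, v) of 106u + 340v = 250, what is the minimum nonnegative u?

105

gcd(340, 106) = 2.
2 divides 250, so solutions exist.
By Bézout, 106·(77) + 340·(-24) = 2.
Scale by 250/2 = 125: (u₀, v₀) = (9625, -3000).
General solution: u = 9625 + 170t, v = -3000 - 53t for integer t.
u ≥ 0: smallest is 9625 mod 170 = 105 (at t = -56), with v = -32.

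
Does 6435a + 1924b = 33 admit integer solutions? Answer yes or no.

no

gcd(6435, 1924) = 13  (6435 = 3×1924 + 663, 1924 = 2×663 + 598, 663 = 1×598 + 65, 598 = 9×65 + 13, 65 = 5×13).
13 does not divide 33 (remainder 7), so no integer solutions.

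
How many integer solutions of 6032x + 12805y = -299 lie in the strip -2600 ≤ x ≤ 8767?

12

gcd(12805, 6032):
  12805 = 2·6032 + 741
  6032 = 8·741 + 104
  741 = 7·104 + 13
  104 = 8·13
so gcd(12805, 6032) = 13.
Back-substitute for Bézout coefficients:
  13 = 741 - 7·104
  ... = 6032·(-121) + 12805·(57)
Scale by -23: particular solution (2783, -1311); reduce x mod 985: (813, -383).
General solution: x = 813 + 985t, y = -383 - 464t for integer t.
-2600 ≤ 813 + 985t ≤ 8767 gives t ∈ [-3, 8], which is 12 values.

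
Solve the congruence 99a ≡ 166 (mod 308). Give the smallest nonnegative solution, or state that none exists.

gcd(308, 99) = 11.
11 does not divide 166, so the congruence has no solution.

no solution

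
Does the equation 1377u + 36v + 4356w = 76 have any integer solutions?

gcd(1377, 36) = 9  (1377 = 38·36 + 9, 36 = 4·9).
gcd(9, 4356) = 9.
9 does not divide 76 (remainder 4), so no integer solutions.

no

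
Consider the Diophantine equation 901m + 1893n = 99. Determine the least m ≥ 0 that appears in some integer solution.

1662

gcd(1893, 901) = 1  (1893 = 2*901 + 91, 901 = 9*91 + 82, 91 = 1*82 + 9, 82 = 9*9 + 1, 9 = 9*1).
1 divides 99, so solutions exist.
Back-substituting, 901*(208) + 1893*(-99) = 1.
Scale by 99/1 = 99: (m₀, n₀) = (20592, -9801).
General solution: m = 20592 + 1893t, n = -9801 - 901t for integer t.
m ≥ 0: smallest is 20592 mod 1893 = 1662 (at t = -10), with n = -791.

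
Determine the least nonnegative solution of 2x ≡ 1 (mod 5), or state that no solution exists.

gcd(5, 2) = 1.
1 divides 1, so solutions exist.
By Bézout, 2×(-2) + 5×(1) = 1.
So 2×(-2) ≡ 1 (mod 5); multiply by 1: x ≡ -2 (mod 5).
Smallest nonnegative: x = -2 mod 5 = 3.

3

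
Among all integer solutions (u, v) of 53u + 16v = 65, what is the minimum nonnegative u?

gcd(53, 16):
  53 = 3·16 + 5
  16 = 3·5 + 1
  5 = 5·1
so gcd(53, 16) = 1.
1 divides 65, so solutions exist.
Back-substitute for Bézout coefficients:
  1 = 16 - 3·5
  ... = 53·(-3) + 16·(10)
Scale by 65/1 = 65: (u₀, v₀) = (-195, 650).
General solution: u = -195 + 16t, v = 650 - 53t for integer t.
u ≥ 0: smallest is -195 mod 16 = 13 (at t = 13), with v = -39.

13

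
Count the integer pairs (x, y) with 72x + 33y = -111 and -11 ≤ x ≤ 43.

gcd(72, 33) = 3.
By Bézout, 72×(-5) + 33×(11) = 3.
Particular solution: (9, -23).
General solution: x = 9 + 11t, y = -23 - 24t for integer t.
-11 ≤ 9 + 11t ≤ 43 gives t ∈ [-1, 3], which is 5 values.

5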